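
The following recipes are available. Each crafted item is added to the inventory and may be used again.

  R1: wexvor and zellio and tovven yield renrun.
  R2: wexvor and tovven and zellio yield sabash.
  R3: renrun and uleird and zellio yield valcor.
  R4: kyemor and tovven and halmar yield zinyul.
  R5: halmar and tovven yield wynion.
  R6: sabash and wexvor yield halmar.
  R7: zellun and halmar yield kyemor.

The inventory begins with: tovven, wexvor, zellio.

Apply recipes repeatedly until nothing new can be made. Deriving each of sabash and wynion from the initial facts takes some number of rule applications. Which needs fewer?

sabash: Using R2, wexvor, tovven, and zellio make sabash. [1 rule application]
wynion: Using R2, wexvor, tovven, and zellio make sabash. sabash and wexvor → halmar (R6). halmar and tovven → wynion (R5). [3 rule applications]
sabash needs fewer.

sabash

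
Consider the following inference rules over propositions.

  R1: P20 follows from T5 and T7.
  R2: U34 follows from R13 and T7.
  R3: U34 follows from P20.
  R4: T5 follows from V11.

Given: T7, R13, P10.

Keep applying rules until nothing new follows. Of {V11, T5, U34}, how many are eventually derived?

1

R13 and T7 hold, so U34 follows (R2).
No rule produces V11, and it is not given.
T5 would need V11 (R4), but V11 is never established.
U34: reached.
Reached: U34 — 1 of the 3.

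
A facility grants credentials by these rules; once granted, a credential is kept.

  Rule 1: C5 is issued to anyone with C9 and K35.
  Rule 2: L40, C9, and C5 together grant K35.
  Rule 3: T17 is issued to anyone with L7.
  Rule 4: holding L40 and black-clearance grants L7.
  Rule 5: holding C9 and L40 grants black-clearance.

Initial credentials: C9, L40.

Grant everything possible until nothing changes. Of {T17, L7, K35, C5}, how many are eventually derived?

Holding C9 and L40 grants black-clearance (Rule 5).
Holding L40 and black-clearance grants L7 (Rule 4).
Holding L7 grants T17 (Rule 3).
T17: reached.
L7: reached.
K35 would need L40, C9, and C5 (Rule 2), but C5 is never granted.
C5 would need C9 and K35 (Rule 1), but K35 is never granted.
Reached: T17 and L7 — 2 of the 4.

2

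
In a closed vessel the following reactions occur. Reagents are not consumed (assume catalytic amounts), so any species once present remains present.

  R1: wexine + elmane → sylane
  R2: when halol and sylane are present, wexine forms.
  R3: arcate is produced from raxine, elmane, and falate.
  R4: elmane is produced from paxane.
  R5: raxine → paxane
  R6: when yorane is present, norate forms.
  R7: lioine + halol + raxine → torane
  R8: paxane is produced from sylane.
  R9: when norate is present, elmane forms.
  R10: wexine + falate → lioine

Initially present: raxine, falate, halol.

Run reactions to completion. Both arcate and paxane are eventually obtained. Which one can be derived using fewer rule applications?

paxane: raxine present → paxane forms (R5). [1 rule application]
arcate: raxine present → paxane forms (R5). paxane present → elmane forms (R4). raxine, elmane, and falate present → arcate forms (R3). [3 rule applications]
paxane needs fewer.

paxane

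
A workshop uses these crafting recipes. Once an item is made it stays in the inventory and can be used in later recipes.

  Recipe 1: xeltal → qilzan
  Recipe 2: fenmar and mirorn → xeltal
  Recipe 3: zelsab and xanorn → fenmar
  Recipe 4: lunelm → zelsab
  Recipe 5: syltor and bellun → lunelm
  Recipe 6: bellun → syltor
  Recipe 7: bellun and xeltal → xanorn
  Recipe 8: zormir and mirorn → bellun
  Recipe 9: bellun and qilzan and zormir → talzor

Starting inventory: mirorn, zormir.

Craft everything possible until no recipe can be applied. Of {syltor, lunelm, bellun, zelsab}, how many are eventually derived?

zormir and mirorn → bellun (Recipe 8).
Using Recipe 6, bellun makes syltor.
Using Recipe 5, syltor and bellun make lunelm.
lunelm → zelsab (Recipe 4).
syltor: reached.
lunelm: reached.
bellun: reached.
zelsab: reached.
All 4 are reached.

4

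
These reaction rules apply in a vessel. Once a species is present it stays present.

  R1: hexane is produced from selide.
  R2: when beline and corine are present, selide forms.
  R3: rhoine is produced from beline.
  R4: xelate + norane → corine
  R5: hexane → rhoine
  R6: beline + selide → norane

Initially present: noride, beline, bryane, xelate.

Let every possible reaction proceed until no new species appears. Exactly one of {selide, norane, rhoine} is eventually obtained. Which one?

beline present → rhoine forms (R3).
norane would need beline and selide (R6), but selide never forms. selide would need beline and corine (R2), but corine never forms.

rhoine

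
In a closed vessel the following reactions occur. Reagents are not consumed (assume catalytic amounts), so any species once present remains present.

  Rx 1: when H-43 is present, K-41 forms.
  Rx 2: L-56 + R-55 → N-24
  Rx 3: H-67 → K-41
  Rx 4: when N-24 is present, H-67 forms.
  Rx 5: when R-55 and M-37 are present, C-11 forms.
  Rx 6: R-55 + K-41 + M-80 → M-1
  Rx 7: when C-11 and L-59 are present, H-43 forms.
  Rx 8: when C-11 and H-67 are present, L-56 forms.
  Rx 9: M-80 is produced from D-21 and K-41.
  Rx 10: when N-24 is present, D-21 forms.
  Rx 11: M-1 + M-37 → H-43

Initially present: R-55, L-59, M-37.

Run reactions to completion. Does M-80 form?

M-80 would need D-21 and K-41 (Rx 9), but D-21 never forms.

No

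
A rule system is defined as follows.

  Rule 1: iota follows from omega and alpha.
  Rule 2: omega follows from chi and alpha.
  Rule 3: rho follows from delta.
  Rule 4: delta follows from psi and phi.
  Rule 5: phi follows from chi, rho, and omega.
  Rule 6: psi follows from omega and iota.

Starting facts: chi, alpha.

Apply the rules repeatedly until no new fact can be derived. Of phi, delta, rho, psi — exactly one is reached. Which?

chi and alpha hold, so omega follows (Rule 2).
omega and alpha hold, so iota follows (Rule 1).
omega and iota hold, so psi follows (Rule 6).
phi would need chi, rho, and omega (Rule 5), but rho is never established. delta would need psi and phi (Rule 4), but phi is never established. rho would need delta (Rule 3), but delta is never established.

psi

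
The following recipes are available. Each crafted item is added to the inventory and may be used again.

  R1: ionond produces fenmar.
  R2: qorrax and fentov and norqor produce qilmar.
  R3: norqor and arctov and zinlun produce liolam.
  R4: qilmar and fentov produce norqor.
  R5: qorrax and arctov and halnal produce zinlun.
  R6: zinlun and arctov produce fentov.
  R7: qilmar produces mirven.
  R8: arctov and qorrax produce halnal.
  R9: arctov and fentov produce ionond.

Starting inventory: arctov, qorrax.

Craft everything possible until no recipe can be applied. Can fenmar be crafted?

arctov and qorrax → halnal (R8).
qorrax and arctov and halnal → zinlun (R5).
zinlun and arctov → fentov (R6).
Using R9, arctov and fentov make ionond.
Using R1, ionond makes fenmar.

Yes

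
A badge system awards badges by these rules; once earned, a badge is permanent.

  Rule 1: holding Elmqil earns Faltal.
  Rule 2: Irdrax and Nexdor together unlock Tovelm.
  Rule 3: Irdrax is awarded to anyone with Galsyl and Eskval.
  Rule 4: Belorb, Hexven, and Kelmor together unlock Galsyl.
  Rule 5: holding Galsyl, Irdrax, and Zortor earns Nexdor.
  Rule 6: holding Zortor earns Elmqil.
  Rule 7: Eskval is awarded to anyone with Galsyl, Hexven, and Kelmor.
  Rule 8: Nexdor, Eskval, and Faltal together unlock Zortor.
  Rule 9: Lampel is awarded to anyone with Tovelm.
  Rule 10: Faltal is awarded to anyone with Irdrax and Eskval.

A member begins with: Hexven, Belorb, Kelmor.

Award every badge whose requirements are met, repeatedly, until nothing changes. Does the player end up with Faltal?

Yes

With Belorb, Hexven, and Kelmor, Galsyl is earned (Rule 4).
With Galsyl, Hexven, and Kelmor, Eskval is earned (Rule 7).
With Galsyl and Eskval, Irdrax is earned (Rule 3).
With Irdrax and Eskval, Faltal is earned (Rule 10).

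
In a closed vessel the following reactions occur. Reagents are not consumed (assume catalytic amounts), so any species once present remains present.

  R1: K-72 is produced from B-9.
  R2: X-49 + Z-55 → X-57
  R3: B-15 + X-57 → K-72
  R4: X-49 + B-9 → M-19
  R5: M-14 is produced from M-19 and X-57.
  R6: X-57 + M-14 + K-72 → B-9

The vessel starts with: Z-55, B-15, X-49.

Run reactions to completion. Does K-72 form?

X-49 and Z-55 present → X-57 forms (R2).
B-15 and X-57 present → K-72 forms (R3).

Yes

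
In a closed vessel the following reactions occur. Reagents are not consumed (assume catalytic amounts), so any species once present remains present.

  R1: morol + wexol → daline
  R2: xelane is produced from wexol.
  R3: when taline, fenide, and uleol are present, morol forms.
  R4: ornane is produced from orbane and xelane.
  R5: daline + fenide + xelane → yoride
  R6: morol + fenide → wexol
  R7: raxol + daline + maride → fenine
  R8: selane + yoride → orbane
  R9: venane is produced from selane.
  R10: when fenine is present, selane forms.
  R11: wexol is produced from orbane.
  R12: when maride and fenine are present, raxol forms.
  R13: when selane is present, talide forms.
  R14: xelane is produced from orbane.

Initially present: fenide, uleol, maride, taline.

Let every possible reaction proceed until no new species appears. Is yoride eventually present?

taline, fenide, and uleol present → morol forms (R3).
morol and fenide present → wexol forms (R6).
morol and wexol present → daline forms (R1).
wexol present → xelane forms (R2).
daline, fenide, and xelane present → yoride forms (R5).

Yes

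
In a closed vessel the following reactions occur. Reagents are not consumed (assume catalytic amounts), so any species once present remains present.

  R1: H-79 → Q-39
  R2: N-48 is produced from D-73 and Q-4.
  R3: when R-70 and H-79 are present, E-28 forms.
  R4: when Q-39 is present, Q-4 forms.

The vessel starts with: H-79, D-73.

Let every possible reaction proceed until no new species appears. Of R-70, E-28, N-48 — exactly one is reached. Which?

N-48

H-79 present → Q-39 forms (R1).
Q-39 present → Q-4 forms (R4).
D-73 and Q-4 present → N-48 forms (R2).
No rule produces R-70, and it is not given. E-28 would need R-70 and H-79 (R3), but R-70 never forms.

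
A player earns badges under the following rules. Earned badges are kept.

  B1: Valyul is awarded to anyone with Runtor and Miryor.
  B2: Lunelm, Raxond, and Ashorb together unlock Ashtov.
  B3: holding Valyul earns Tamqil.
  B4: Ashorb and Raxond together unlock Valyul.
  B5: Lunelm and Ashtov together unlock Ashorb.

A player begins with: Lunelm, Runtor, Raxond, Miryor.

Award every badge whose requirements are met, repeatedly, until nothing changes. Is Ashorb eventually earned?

Ashorb would need Lunelm and Ashtov (B5), but Ashtov is never earned.

No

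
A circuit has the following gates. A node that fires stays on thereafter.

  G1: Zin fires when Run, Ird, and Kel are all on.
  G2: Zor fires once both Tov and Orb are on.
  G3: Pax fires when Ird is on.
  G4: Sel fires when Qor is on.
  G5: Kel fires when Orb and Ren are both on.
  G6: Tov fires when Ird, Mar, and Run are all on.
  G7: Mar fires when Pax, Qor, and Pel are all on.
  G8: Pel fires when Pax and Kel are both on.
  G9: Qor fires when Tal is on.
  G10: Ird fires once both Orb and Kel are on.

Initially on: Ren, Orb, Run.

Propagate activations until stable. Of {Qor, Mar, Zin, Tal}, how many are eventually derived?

G5: Orb and Ren on → Kel on.
Orb and Kel are on, so Ird fires (G10).
G1: Run, Ird, and Kel on → Zin on.
Qor would need Tal (G9), but Tal never turns on.
Mar would need Pax, Qor, and Pel (G7), but Qor never turns on.
Zin: reached.
No rule produces Tal, and it is not given.
Reached: Zin — 1 of the 4.

1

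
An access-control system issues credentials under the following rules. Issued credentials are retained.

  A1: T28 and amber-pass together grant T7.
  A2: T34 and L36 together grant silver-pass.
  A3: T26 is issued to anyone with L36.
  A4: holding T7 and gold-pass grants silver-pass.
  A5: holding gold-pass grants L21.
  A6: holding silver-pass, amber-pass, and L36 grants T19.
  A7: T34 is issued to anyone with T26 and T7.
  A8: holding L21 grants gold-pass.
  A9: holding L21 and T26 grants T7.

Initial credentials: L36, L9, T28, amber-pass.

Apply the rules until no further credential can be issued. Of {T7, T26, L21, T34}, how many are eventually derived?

3

Holding L36 grants T26 (A3).
Holding T28 and amber-pass grants T7 (A1).
Holding T26 and T7 grants T34 (A7).
T7: reached.
T26: reached.
L21 would need gold-pass (A5), but gold-pass is never granted.
T34: reached.
Reached: T7, T26, and T34 — 3 of the 4.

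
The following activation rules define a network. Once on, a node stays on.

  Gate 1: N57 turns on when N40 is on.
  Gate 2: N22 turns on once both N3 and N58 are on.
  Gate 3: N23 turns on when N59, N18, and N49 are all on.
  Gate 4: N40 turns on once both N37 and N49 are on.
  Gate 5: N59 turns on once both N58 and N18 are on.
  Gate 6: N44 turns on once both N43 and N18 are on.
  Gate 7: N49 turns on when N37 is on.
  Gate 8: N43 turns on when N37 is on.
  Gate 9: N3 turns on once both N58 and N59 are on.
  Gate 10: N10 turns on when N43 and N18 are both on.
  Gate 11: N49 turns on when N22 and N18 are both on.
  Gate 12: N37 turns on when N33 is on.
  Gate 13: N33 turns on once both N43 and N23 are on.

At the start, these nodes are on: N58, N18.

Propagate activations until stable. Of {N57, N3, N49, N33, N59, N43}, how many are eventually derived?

3

N58 and N18 are on, so N59 turns on (Gate 5).
N58 and N59 are on, so N3 turns on (Gate 9).
Gate 2: N3 and N58 on → N22 on.
N22 and N18 are on, so N49 turns on (Gate 11).
N57 would need N40 (Gate 1), but N40 never turns on.
N3: reached.
N49: reached.
N33 would need N43 and N23 (Gate 13), but N43 never turns on.
N59: reached.
N43 would need N37 (Gate 8), but N37 never turns on.
Reached: N3, N49, and N59 — 3 of the 6.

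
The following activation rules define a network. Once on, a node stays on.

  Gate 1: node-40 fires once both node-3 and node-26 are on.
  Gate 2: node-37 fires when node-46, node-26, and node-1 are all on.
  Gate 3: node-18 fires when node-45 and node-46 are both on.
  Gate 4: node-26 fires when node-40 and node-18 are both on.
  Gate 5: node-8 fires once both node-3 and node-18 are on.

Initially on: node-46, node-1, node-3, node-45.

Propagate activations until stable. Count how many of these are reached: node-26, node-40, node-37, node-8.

1

Gate 3: node-45 and node-46 on → node-18 on.
node-3 and node-18 are on, so node-8 fires (Gate 5).
node-26 would need node-40 and node-18 (Gate 4), but node-40 never turns on.
node-40 would need node-3 and node-26 (Gate 1), but node-26 never turns on.
node-37 would need node-46, node-26, and node-1 (Gate 2), but node-26 never turns on.
node-8: reached.
Reached: node-8 — 1 of the 4.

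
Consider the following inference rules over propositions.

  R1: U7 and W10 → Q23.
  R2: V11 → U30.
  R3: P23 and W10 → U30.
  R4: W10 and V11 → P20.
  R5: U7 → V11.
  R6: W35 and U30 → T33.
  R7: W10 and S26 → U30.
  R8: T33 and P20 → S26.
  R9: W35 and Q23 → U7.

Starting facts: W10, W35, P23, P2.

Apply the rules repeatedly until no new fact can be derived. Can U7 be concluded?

U7 would need W35 and Q23 (R9), but Q23 is never established.

No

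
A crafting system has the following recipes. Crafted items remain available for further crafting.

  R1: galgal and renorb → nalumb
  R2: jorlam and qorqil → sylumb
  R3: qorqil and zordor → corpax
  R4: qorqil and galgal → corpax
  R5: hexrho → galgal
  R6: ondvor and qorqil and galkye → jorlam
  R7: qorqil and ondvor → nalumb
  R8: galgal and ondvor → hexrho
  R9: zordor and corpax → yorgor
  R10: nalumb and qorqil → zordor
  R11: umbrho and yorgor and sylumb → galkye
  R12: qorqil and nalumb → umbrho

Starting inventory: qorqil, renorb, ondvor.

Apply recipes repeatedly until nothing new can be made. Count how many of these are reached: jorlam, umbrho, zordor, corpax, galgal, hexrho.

Using R7, qorqil and ondvor make nalumb.
Using R10, nalumb and qorqil make zordor.
Using R12, qorqil and nalumb make umbrho.
Using R3, qorqil and zordor make corpax.
jorlam would need ondvor, qorqil, and galkye (R6), but galkye is never obtained.
umbrho: reached.
zordor: reached.
corpax: reached.
galgal would need hexrho (R5), but hexrho is never obtained.
hexrho would need galgal and ondvor (R8), but galgal is never obtained.
Reached: umbrho, zordor, and corpax — 3 of the 6.

3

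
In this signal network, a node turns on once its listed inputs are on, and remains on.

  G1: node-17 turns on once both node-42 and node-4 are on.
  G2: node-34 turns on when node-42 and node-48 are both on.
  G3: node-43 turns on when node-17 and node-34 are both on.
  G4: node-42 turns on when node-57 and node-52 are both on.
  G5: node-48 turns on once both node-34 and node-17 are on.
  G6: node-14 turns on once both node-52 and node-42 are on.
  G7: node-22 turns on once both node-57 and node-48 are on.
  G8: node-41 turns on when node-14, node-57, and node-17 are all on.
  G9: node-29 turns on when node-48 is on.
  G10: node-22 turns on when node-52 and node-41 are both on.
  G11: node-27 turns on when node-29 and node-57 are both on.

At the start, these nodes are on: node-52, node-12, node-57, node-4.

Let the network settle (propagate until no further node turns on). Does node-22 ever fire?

G4: node-57 and node-52 on → node-42 on.
node-52 and node-42 are on, so node-14 turns on (G6).
node-42 and node-4 are on, so node-17 turns on (G1).
node-14, node-57, and node-17 are on, so node-41 turns on (G8).
G10: node-52 and node-41 on → node-22 on.

Yes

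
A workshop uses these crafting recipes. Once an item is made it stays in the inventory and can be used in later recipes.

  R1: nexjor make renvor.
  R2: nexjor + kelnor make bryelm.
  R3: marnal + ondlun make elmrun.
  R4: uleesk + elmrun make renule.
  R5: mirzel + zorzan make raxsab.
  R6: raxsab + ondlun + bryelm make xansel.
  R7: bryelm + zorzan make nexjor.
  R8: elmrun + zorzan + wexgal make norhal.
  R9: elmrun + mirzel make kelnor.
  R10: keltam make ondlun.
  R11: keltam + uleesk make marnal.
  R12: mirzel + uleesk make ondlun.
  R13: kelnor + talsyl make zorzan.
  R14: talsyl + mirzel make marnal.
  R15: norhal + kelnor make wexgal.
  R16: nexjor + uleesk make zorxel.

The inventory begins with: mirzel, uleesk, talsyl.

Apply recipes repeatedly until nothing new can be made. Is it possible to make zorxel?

No

zorxel would need nexjor and uleesk (R16), but nexjor is never obtained.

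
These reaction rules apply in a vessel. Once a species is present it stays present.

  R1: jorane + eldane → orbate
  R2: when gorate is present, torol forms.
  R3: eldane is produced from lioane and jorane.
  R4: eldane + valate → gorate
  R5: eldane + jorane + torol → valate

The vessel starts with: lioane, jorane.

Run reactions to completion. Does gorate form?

gorate would need eldane and valate (R4), but valate never forms.

No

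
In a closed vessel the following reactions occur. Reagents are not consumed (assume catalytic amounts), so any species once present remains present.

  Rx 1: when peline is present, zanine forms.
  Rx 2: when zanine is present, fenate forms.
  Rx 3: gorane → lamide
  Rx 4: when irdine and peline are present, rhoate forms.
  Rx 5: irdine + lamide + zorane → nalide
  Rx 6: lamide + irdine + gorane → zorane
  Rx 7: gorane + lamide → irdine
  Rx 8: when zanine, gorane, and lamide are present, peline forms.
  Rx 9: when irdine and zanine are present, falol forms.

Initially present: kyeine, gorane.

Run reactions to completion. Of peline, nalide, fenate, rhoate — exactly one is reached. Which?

nalide

gorane present → lamide forms (Rx 3).
gorane and lamide present → irdine forms (Rx 7).
lamide, irdine, and gorane present → zorane forms (Rx 6).
irdine, lamide, and zorane present → nalide forms (Rx 5).
rhoate would need irdine and peline (Rx 4), but peline never forms. fenate would need zanine (Rx 2), but zanine never forms. peline would need zanine, gorane, and lamide (Rx 8), but zanine never forms.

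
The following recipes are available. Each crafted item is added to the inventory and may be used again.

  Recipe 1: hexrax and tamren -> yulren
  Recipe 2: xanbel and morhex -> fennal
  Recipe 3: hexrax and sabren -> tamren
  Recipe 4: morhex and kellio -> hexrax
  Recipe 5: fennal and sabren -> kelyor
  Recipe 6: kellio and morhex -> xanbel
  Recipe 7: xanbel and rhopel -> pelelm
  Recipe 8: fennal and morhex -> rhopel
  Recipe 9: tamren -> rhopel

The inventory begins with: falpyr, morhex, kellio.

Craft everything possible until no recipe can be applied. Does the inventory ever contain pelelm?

Yes

kellio and morhex -> xanbel (Recipe 6).
xanbel and morhex -> fennal (Recipe 2).
Using Recipe 8, fennal and morhex make rhopel.
Using Recipe 7, xanbel and rhopel make pelelm.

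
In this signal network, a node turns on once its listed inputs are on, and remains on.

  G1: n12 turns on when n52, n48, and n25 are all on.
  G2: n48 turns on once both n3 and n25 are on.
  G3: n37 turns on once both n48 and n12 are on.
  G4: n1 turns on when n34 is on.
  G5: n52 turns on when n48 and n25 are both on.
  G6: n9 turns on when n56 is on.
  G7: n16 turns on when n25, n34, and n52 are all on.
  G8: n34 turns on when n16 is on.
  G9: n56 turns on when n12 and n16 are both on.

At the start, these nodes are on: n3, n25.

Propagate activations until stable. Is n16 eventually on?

n16 would need n25, n34, and n52 (G7), but n34 never turns on.

No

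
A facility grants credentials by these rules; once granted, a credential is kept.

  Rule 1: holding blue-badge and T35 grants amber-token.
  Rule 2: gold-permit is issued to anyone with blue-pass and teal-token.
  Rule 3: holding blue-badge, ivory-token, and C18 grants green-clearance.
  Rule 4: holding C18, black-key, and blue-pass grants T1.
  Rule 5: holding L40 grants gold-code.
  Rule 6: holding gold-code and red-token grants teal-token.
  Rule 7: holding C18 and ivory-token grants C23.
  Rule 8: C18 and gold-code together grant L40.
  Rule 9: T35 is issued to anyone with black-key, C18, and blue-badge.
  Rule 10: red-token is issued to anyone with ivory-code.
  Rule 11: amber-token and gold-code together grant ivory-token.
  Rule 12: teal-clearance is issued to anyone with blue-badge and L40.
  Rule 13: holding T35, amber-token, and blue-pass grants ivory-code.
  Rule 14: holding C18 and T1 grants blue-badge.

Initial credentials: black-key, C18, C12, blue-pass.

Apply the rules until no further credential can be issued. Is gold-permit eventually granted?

No

gold-permit would need blue-pass and teal-token (Rule 2), but teal-token is never granted.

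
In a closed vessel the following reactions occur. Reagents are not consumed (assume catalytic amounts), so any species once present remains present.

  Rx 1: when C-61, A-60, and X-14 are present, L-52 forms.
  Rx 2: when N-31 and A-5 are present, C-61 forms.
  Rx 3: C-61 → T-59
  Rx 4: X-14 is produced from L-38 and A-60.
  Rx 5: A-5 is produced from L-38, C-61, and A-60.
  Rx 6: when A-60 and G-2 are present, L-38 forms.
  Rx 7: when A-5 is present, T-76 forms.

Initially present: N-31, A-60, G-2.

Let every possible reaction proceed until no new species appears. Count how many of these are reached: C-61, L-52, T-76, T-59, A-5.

0

C-61 would need N-31 and A-5 (Rx 2), but A-5 never forms.
L-52 would need C-61, A-60, and X-14 (Rx 1), but C-61 never forms.
T-76 would need A-5 (Rx 7), but A-5 never forms.
T-59 would need C-61 (Rx 3), but C-61 never forms.
A-5 would need L-38, C-61, and A-60 (Rx 5), but C-61 never forms.
None of the 5 are reached.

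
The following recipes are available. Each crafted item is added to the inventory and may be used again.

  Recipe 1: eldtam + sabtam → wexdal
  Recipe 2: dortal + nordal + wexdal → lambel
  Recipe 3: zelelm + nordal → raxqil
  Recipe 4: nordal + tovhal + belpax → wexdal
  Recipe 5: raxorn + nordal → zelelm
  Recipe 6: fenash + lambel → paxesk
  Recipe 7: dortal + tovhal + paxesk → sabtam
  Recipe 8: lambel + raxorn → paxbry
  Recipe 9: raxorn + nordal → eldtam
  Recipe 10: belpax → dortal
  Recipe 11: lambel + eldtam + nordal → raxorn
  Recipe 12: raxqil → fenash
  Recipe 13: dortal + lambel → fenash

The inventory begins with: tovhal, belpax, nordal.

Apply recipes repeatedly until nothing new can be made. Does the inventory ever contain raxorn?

raxorn would need lambel, eldtam, and nordal (Recipe 11), but eldtam is never obtained.

No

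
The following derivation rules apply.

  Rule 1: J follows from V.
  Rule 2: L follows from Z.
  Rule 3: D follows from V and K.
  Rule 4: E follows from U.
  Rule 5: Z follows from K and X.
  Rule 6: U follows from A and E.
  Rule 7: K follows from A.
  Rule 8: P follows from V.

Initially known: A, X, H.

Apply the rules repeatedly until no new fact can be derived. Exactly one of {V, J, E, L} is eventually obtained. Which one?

From A, Rule 7 gives K.
From K and X, Rule 5 gives Z.
Z holds, so L follows (Rule 2).
No rule produces V, and it is not given. E would need U (Rule 4), but U is never established. J would need V (Rule 1), but V is never established.

L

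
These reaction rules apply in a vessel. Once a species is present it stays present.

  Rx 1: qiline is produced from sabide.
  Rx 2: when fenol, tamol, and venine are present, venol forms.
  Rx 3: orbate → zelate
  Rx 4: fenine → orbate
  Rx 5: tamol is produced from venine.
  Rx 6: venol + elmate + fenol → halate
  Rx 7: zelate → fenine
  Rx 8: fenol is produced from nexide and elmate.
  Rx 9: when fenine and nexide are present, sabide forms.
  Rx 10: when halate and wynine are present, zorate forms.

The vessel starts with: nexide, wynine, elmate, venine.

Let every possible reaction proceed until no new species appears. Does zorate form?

venine present → tamol forms (Rx 5).
nexide and elmate present → fenol forms (Rx 8).
fenol, tamol, and venine present → venol forms (Rx 2).
venol, elmate, and fenol present → halate forms (Rx 6).
halate and wynine present → zorate forms (Rx 10).

Yes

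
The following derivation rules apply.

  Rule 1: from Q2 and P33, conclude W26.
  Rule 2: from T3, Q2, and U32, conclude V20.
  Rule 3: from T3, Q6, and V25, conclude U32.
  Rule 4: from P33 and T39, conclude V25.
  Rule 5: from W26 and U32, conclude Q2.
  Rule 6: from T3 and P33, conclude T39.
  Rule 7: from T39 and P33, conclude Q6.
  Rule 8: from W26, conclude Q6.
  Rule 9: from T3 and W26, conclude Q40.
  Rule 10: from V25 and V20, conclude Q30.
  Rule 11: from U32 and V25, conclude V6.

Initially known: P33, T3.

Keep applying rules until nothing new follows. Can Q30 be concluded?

Q30 would need V25 and V20 (Rule 10), but V20 is never established.

No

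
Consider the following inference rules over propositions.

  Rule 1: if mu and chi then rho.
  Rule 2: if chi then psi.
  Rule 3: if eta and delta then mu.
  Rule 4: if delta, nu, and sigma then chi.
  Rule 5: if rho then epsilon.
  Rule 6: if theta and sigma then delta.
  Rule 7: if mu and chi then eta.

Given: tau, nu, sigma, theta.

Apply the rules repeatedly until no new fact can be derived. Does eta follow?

No

eta would need mu and chi (Rule 7), but mu is never established.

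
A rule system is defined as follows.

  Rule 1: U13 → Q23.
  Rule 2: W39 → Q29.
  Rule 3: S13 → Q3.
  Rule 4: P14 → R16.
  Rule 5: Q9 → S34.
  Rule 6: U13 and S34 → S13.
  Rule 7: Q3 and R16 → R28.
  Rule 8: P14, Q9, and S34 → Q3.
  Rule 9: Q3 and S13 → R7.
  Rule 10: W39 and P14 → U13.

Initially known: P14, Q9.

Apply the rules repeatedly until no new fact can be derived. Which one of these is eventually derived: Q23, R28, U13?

R28

From P14, Rule 4 gives R16.
From Q9, Rule 5 gives S34.
P14, Q9, and S34 hold, so Q3 follows (Rule 8).
Q3 and R16 hold, so R28 follows (Rule 7).
U13 would need W39 and P14 (Rule 10), but W39 is never established. Q23 would need U13 (Rule 1), but U13 is never established.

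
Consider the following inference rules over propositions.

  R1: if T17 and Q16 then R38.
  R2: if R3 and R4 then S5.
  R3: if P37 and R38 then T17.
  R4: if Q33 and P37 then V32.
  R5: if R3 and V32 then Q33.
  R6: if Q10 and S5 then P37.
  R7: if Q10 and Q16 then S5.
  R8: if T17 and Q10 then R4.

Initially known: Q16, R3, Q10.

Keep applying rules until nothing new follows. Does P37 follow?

From Q10 and Q16, R7 gives S5.
Q10 and S5 hold, so P37 follows (R6).

Yes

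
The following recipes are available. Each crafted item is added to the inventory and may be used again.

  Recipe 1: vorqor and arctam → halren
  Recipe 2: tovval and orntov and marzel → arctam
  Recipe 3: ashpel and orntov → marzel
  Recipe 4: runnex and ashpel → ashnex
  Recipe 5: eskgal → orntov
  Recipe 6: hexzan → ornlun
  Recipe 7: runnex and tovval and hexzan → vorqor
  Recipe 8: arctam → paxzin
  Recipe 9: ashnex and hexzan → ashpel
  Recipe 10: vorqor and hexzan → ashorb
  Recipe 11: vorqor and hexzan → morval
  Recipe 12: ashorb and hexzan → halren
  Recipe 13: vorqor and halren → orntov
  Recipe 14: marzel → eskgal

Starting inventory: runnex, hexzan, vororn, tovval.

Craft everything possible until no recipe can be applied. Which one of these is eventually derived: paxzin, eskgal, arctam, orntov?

runnex and tovval and hexzan → vorqor (Recipe 7).
Using Recipe 10, vorqor and hexzan make ashorb.
Using Recipe 12, ashorb and hexzan make halren.
vorqor and halren → orntov (Recipe 13).
eskgal would need marzel (Recipe 14), but marzel is never obtained. paxzin would need arctam (Recipe 8), but arctam is never obtained. arctam would need tovval, orntov, and marzel (Recipe 2), but marzel is never obtained.

orntov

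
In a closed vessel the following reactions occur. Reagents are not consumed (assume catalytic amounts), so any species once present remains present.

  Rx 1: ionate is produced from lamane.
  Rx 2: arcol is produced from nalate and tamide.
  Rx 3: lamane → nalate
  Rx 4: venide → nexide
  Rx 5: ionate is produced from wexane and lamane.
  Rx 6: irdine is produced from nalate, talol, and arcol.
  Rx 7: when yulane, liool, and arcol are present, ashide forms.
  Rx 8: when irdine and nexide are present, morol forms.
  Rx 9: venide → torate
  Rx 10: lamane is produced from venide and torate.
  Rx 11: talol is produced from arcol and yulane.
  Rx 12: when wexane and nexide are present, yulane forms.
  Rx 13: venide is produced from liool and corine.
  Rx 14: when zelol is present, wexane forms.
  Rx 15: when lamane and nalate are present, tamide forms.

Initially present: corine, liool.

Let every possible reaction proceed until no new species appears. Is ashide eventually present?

No

ashide would need yulane, liool, and arcol (Rx 7), but yulane never forms.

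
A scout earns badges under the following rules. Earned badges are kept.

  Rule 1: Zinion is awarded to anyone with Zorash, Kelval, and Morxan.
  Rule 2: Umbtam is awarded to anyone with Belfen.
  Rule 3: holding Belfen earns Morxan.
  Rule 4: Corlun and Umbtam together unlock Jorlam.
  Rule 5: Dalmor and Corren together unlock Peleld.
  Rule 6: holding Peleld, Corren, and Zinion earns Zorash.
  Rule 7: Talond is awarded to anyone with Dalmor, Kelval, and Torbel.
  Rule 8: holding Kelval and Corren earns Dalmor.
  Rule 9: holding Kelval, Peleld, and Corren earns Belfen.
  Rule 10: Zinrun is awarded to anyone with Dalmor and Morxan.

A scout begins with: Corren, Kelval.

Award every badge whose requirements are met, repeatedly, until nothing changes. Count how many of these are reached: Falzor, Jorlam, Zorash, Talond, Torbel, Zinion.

No rule produces Falzor, and it is not given.
Jorlam would need Corlun and Umbtam (Rule 4), but Corlun is never earned.
Zorash would need Peleld, Corren, and Zinion (Rule 6), but Zinion is never earned.
Talond would need Dalmor, Kelval, and Torbel (Rule 7), but Torbel is never earned.
No rule produces Torbel, and it is not given.
Zinion would need Zorash, Kelval, and Morxan (Rule 1), but Zorash is never earned.
None of the 6 are reached.

0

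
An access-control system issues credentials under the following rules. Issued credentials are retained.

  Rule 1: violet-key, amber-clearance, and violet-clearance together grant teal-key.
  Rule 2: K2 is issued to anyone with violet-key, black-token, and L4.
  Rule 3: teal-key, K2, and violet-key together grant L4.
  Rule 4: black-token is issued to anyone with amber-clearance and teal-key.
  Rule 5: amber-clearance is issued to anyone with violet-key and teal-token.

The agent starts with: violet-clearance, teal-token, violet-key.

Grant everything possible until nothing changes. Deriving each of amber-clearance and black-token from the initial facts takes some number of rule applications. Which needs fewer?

amber-clearance

amber-clearance: Holding violet-key and teal-token grants amber-clearance (Rule 5). [1 rule application]
black-token: Holding violet-key and teal-token grants amber-clearance (Rule 5). Holding violet-key, amber-clearance, and violet-clearance grants teal-key (Rule 1). Holding amber-clearance and teal-key grants black-token (Rule 4). [3 rule applications]
amber-clearance needs fewer.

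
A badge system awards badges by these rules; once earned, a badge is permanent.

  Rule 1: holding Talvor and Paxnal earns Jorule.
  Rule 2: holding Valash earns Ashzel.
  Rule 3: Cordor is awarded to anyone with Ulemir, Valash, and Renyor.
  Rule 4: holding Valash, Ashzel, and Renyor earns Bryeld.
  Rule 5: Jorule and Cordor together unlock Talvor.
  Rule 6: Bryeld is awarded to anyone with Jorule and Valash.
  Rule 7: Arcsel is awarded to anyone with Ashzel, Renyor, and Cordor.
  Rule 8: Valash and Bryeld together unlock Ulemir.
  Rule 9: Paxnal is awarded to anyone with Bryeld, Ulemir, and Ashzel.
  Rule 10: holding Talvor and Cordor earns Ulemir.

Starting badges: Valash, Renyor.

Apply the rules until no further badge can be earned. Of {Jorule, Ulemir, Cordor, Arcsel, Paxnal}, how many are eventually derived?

With Valash, Ashzel is earned (Rule 2).
With Valash, Ashzel, and Renyor, Bryeld is earned (Rule 4).
With Valash and Bryeld, Ulemir is earned (Rule 8).
With Bryeld, Ulemir, and Ashzel, Paxnal is earned (Rule 9).
With Ulemir, Valash, and Renyor, Cordor is earned (Rule 3).
With Ashzel, Renyor, and Cordor, Arcsel is earned (Rule 7).
Jorule would need Talvor and Paxnal (Rule 1), but Talvor is never earned.
Ulemir: reached.
Cordor: reached.
Arcsel: reached.
Paxnal: reached.
Reached: Ulemir, Cordor, Arcsel, and Paxnal — 4 of the 5.

4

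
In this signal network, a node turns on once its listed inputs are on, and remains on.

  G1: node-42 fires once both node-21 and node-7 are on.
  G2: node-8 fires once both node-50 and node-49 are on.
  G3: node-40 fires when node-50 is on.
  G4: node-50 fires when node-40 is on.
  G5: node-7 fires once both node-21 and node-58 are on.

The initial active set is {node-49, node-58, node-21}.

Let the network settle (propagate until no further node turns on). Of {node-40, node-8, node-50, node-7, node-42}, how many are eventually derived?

2

node-21 and node-58 are on, so node-7 fires (G5).
G1: node-21 and node-7 on → node-42 on.
node-40 would need node-50 (G3), but node-50 never turns on.
node-8 would need node-50 and node-49 (G2), but node-50 never turns on.
node-50 would need node-40 (G4), but node-40 never turns on.
node-7: reached.
node-42: reached.
Reached: node-7 and node-42 — 2 of the 5.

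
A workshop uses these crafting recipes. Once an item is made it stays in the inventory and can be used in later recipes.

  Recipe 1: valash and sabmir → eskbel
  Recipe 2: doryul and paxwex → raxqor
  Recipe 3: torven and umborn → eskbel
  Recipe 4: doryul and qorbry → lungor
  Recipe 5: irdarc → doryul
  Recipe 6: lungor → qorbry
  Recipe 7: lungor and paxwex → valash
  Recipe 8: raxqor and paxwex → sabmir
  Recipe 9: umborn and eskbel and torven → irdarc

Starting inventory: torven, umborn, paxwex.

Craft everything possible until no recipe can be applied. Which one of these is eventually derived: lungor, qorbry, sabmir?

sabmir

Using Recipe 3, torven and umborn make eskbel.
Using Recipe 9, umborn, eskbel, and torven make irdarc.
Using Recipe 5, irdarc makes doryul.
Using Recipe 2, doryul and paxwex make raxqor.
Using Recipe 8, raxqor and paxwex make sabmir.
qorbry would need lungor (Recipe 6), but lungor is never obtained. lungor would need doryul and qorbry (Recipe 4), but qorbry is never obtained.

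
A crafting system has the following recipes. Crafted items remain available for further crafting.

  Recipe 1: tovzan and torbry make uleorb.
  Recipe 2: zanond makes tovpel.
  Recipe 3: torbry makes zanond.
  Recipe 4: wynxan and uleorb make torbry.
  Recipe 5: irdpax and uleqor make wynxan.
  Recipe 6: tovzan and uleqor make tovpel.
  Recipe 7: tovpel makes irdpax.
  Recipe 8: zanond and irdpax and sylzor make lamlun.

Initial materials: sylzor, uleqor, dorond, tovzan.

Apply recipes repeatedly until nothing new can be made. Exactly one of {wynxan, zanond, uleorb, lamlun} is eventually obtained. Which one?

Using Recipe 6, tovzan and uleqor make tovpel.
Using Recipe 7, tovpel makes irdpax.
Using Recipe 5, irdpax and uleqor make wynxan.
uleorb would need tovzan and torbry (Recipe 1), but torbry is never obtained. zanond would need torbry (Recipe 3), but torbry is never obtained. lamlun would need zanond, irdpax, and sylzor (Recipe 8), but zanond is never obtained.

wynxan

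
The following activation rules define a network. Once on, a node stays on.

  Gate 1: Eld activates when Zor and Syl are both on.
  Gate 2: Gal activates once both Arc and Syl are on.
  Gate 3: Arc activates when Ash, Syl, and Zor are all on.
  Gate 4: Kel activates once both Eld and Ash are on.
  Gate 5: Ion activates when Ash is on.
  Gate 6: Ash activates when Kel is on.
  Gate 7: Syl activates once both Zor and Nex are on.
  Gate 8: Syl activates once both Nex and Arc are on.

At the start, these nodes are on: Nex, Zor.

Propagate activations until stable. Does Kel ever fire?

Kel would need Eld and Ash (Gate 4), but Ash never turns on.

No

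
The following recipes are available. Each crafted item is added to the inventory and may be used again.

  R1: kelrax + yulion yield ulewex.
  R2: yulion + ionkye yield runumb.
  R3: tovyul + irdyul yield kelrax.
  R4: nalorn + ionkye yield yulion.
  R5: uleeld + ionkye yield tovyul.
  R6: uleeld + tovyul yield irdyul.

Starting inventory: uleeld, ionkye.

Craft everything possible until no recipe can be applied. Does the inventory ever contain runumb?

runumb would need yulion and ionkye (R2), but yulion is never obtained.

No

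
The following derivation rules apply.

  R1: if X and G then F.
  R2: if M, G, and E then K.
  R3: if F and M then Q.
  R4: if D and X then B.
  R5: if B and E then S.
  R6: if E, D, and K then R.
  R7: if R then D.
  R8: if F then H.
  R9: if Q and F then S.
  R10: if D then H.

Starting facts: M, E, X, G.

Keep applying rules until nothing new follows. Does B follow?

No

B would need D and X (R4), but D is never established.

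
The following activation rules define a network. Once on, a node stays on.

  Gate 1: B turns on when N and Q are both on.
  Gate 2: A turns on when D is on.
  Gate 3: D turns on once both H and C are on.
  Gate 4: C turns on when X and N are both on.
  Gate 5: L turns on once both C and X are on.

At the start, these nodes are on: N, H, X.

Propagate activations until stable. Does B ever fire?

B would need N and Q (Gate 1), but Q never turns on.

No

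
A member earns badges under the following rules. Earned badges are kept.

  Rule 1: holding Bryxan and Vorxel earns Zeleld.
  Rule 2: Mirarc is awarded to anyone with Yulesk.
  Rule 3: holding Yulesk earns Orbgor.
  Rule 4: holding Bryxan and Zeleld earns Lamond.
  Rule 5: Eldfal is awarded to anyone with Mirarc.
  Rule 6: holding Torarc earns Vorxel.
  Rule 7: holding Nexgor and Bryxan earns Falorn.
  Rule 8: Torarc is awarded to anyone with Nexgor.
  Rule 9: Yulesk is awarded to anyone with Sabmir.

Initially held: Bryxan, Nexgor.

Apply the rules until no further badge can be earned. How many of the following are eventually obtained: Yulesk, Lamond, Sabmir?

With Nexgor, Torarc is earned (Rule 8).
With Torarc, Vorxel is earned (Rule 6).
With Bryxan and Vorxel, Zeleld is earned (Rule 1).
With Bryxan and Zeleld, Lamond is earned (Rule 4).
Yulesk would need Sabmir (Rule 9), but Sabmir is never earned.
Lamond: reached.
No rule produces Sabmir, and it is not given.
Reached: Lamond — 1 of the 3.

1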